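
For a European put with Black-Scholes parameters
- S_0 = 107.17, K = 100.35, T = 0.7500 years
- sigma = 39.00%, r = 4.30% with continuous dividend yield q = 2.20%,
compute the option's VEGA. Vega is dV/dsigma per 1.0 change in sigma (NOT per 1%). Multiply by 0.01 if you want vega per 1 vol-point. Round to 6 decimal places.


Answer: Vega = 33.482105

Derivation:
d1 = 0.4101845194; d2 = 0.0724346119
phi(d1) = 0.3667539091; exp(-qT) = 0.9836353794; exp(-rT) = 0.9682644857
Vega = S * exp(-qT) * phi(d1) * sqrt(T) = 107.1700 * 0.9836353794 * 0.3667539091 * 0.8660254038 = 33.482105


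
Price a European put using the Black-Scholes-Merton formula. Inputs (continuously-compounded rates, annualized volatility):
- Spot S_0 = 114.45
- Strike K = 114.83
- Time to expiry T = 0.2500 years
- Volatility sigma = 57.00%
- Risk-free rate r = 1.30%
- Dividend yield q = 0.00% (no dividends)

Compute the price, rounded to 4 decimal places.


Answer: Price = 12.9730

Derivation:
d1 = (ln(S/K) + (r - q + 0.5*sigma^2) * T) / (sigma * sqrt(T)) = 0.14227289
d2 = d1 - sigma * sqrt(T) = -0.14272711
exp(-rT) = 0.99675528; exp(-qT) = 1.00000000
P = K * exp(-rT) * N(-d2) - S_0 * exp(-qT) * N(-d1)
N(-d1) = 0.44343223; N(-d2) = 0.55674715
P = 114.8300 * 0.99675528 * 0.55674715 - 114.4500 * 1.00000000 * 0.44343223 = 12.9730


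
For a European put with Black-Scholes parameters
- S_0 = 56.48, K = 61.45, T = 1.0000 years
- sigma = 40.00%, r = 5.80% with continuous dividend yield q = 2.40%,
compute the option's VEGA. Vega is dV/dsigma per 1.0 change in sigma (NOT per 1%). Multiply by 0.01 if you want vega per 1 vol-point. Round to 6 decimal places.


d1 = 0.0741568929; d2 = -0.3258431071
phi(d1) = 0.3978468465; exp(-qT) = 0.9762857098; exp(-rT) = 0.9436499474
Vega = S * exp(-qT) * phi(d1) * sqrt(T) = 56.4800 * 0.9762857098 * 0.3978468465 * 1.0000000000 = 21.937521

Answer: Vega = 21.937521


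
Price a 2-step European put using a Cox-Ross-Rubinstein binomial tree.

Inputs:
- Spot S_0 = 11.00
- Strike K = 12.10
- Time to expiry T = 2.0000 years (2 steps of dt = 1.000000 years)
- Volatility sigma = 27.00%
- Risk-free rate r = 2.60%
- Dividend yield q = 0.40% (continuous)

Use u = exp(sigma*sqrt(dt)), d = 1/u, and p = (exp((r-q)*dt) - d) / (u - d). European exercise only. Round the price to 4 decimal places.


dt = T/N = 1.000000
u = exp(sigma*sqrt(dt)) = 1.309964; d = 1/u = 0.763379
p = (exp((r-q)*dt) - d) / (u - d) = 0.473603
Discount per step: exp(-r*dt) = 0.974335
Stock lattice S(k, i) with i counting down-moves:
  k=0: S(0,0) = 11.0000
  k=1: S(1,0) = 14.4096; S(1,1) = 8.3972
  k=2: S(2,0) = 18.8761; S(2,1) = 11.0000; S(2,2) = 6.4102
Terminal payoffs V(N, i) = max(K - S_T, 0):
  V(2,0) = 0.000000; V(2,1) = 1.100000; V(2,2) = 5.689769
Backward induction: V(k, i) = exp(-r*dt) * [p * V(k+1, i) + (1-p) * V(k+1, i+1)].
  V(1,0) = exp(-r*dt) * [p*0.000000 + (1-p)*1.100000] = 0.564176
  V(1,1) = exp(-r*dt) * [p*1.100000 + (1-p)*5.689769] = 3.425802
  V(0,0) = exp(-r*dt) * [p*0.564176 + (1-p)*3.425802] = 2.017387

Answer: Price = V(0,0) = 2.0174


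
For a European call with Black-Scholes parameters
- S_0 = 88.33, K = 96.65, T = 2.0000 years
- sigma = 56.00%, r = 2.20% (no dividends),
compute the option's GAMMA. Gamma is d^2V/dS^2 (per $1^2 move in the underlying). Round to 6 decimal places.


d1 = 0.3378753118; d2 = -0.4540842831
phi(d1) = 0.3768084178; exp(-qT) = 1.0000000000; exp(-rT) = 0.9569539575
Gamma = exp(-qT) * phi(d1) / (S * sigma * sqrt(T)) = 1.0000000000 * 0.3768084178 / (88.3300 * 0.5600 * 1.4142135624) = 0.005387

Answer: Gamma = 0.005387


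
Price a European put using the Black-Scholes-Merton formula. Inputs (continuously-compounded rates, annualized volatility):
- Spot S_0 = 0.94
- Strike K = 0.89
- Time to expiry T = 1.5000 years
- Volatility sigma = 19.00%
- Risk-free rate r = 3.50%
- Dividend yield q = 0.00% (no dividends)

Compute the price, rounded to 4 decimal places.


Answer: Price = 0.0434

Derivation:
d1 = (ln(S/K) + (r - q + 0.5*sigma^2) * T) / (sigma * sqrt(T)) = 0.57684801
d2 = d1 - sigma * sqrt(T) = 0.34414649
exp(-rT) = 0.94885432; exp(-qT) = 1.00000000
P = K * exp(-rT) * N(-d2) - S_0 * exp(-qT) * N(-d1)
N(-d1) = 0.28202107; N(-d2) = 0.36536806
P = 0.8900 * 0.94885432 * 0.36536806 - 0.9400 * 1.00000000 * 0.28202107 = 0.0434


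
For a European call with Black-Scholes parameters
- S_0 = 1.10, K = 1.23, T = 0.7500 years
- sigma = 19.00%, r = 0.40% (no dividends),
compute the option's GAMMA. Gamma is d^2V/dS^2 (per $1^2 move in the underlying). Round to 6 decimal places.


Answer: Gamma = 1.864648

Derivation:
d1 = -0.5783620882; d2 = -0.7429069149
phi(d1) = 0.3374999605; exp(-qT) = 1.0000000000; exp(-rT) = 0.9970044955
Gamma = exp(-qT) * phi(d1) / (S * sigma * sqrt(T)) = 1.0000000000 * 0.3374999605 / (1.1000 * 0.1900 * 0.8660254038) = 1.864648


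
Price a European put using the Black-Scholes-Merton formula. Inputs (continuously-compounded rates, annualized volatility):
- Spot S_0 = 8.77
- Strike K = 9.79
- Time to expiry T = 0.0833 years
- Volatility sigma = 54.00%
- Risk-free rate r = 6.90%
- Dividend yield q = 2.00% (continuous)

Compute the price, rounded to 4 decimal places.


d1 = (ln(S/K) + (r - q + 0.5*sigma^2) * T) / (sigma * sqrt(T)) = -0.60183361
d2 = d1 - sigma * sqrt(T) = -0.75768700
exp(-rT) = 0.99426879; exp(-qT) = 0.99833539
P = K * exp(-rT) * N(-d2) - S_0 * exp(-qT) * N(-d1)
N(-d1) = 0.72635755; N(-d2) = 0.77568081
P = 9.7900 * 0.99426879 * 0.77568081 - 8.7700 * 0.99833539 * 0.72635755 = 1.1908

Answer: Price = 1.1908


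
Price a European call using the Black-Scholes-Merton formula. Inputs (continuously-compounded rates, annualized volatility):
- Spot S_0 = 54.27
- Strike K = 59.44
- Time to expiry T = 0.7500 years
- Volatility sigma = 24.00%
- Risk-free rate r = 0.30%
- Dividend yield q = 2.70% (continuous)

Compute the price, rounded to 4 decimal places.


Answer: Price = 2.2160

Derivation:
d1 = (ln(S/K) + (r - q + 0.5*sigma^2) * T) / (sigma * sqrt(T)) = -0.42048330
d2 = d1 - sigma * sqrt(T) = -0.62832940
exp(-rT) = 0.99775253; exp(-qT) = 0.97995365
C = S_0 * exp(-qT) * N(d1) - K * exp(-rT) * N(d2)
N(d1) = 0.33706621; N(d2) = 0.26489409
C = 54.2700 * 0.97995365 * 0.33706621 - 59.4400 * 0.99775253 * 0.26489409 = 2.2160


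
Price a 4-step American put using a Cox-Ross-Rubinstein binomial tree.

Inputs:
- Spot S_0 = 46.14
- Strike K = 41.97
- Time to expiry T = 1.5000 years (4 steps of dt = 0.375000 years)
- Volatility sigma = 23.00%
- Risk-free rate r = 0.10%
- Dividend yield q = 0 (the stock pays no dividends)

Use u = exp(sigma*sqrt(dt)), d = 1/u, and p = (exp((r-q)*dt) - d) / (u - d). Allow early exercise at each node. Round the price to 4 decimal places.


Answer: Price = V(0,0) = 3.3029

Derivation:
dt = T/N = 0.375000
u = exp(sigma*sqrt(dt)) = 1.151247; d = 1/u = 0.868623
p = (exp((r-q)*dt) - d) / (u - d) = 0.466174
Discount per step: exp(-r*dt) = 0.999625
Stock lattice S(k, i) with i counting down-moves:
  k=0: S(0,0) = 46.1400
  k=1: S(1,0) = 53.1185; S(1,1) = 40.0783
  k=2: S(2,0) = 61.1526; S(2,1) = 46.1400; S(2,2) = 34.8129
  k=3: S(3,0) = 70.4017; S(3,1) = 53.1185; S(3,2) = 40.0783; S(3,3) = 30.2393
  k=4: S(4,0) = 81.0497; S(4,1) = 61.1526; S(4,2) = 46.1400; S(4,3) = 34.8129; S(4,4) = 26.2666
Terminal payoffs V(N, i) = max(K - S_T, 0):
  V(4,0) = 0.000000; V(4,1) = 0.000000; V(4,2) = 0.000000; V(4,3) = 7.157068; V(4,4) = 15.703415
Backward induction: V(k, i) = exp(-r*dt) * [p * V(k+1, i) + (1-p) * V(k+1, i+1)]; then take max(V_cont, immediate exercise) for American.
  V(3,0) = exp(-r*dt) * [p*0.000000 + (1-p)*0.000000] = 0.000000; exercise = 0.000000; V(3,0) = max -> 0.000000
  V(3,1) = exp(-r*dt) * [p*0.000000 + (1-p)*0.000000] = 0.000000; exercise = 0.000000; V(3,1) = max -> 0.000000
  V(3,2) = exp(-r*dt) * [p*0.000000 + (1-p)*7.157068] = 3.819198; exercise = 1.891718; V(3,2) = max -> 3.819198
  V(3,3) = exp(-r*dt) * [p*7.157068 + (1-p)*15.703415] = 11.714938; exercise = 11.730674; V(3,3) = max -> 11.730674
  V(2,0) = exp(-r*dt) * [p*0.000000 + (1-p)*0.000000] = 0.000000; exercise = 0.000000; V(2,0) = max -> 0.000000
  V(2,1) = exp(-r*dt) * [p*0.000000 + (1-p)*3.819198] = 2.038024; exercise = 0.000000; V(2,1) = max -> 2.038024
  V(2,2) = exp(-r*dt) * [p*3.819198 + (1-p)*11.730674] = 8.039536; exercise = 7.157068; V(2,2) = max -> 8.039536
  V(1,0) = exp(-r*dt) * [p*0.000000 + (1-p)*2.038024] = 1.087543; exercise = 0.000000; V(1,0) = max -> 1.087543
  V(1,1) = exp(-r*dt) * [p*2.038024 + (1-p)*8.039536] = 5.239823; exercise = 1.891718; V(1,1) = max -> 5.239823
  V(0,0) = exp(-r*dt) * [p*1.087543 + (1-p)*5.239823] = 3.302900; exercise = 0.000000; V(0,0) = max -> 3.302900


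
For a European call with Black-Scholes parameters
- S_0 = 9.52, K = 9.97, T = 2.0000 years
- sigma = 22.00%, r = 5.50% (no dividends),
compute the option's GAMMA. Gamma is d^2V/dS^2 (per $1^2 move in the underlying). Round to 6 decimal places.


d1 = 0.3606703073; d2 = 0.0495433236
phi(d1) = 0.3738203037; exp(-qT) = 1.0000000000; exp(-rT) = 0.8958341353
Gamma = exp(-qT) * phi(d1) / (S * sigma * sqrt(T)) = 1.0000000000 * 0.3738203037 / (9.5200 * 0.2200 * 1.4142135624) = 0.126208

Answer: Gamma = 0.126208


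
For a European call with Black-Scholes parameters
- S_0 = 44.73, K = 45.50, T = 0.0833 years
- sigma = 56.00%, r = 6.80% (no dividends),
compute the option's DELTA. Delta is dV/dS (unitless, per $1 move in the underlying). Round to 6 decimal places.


Answer: Delta = 0.504092

Derivation:
d1 = 0.0102578431; d2 = -0.1513678974
phi(d1) = 0.3989212919; exp(-qT) = 1.0000000000; exp(-rT) = 0.9943516125
N(d1) = 0.5040922156
Delta = exp(-qT) * N(d1) = 1.0000000000 * 0.5040922156 = 0.504092


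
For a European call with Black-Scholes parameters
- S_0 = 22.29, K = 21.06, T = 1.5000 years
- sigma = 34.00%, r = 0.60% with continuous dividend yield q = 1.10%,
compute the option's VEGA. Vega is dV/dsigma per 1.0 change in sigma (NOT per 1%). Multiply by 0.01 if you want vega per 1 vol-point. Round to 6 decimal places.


Answer: Vega = 10.156645

Derivation:
d1 = 0.3265089155; d2 = -0.0899043408
phi(d1) = 0.3782338707; exp(-qT) = 0.9836353794; exp(-rT) = 0.9910403788
Vega = S * exp(-qT) * phi(d1) * sqrt(T) = 22.2900 * 0.9836353794 * 0.3782338707 * 1.2247448714 = 10.156645


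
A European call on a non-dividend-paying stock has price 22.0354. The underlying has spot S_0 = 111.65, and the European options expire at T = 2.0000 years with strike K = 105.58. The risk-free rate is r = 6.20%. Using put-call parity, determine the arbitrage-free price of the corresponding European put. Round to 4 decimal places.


Put-call parity: C - P = S_0 * exp(-qT) - K * exp(-rT).
S_0 * exp(-qT) = 111.6500 * 1.00000000 = 111.65000000
K * exp(-rT) = 105.5800 * 0.88337984 = 93.26724360
P = C - S*exp(-qT) + K*exp(-rT)
P = 22.0354 - 111.65000000 + 93.26724360 = 3.6526

Answer: Put price = 3.6526


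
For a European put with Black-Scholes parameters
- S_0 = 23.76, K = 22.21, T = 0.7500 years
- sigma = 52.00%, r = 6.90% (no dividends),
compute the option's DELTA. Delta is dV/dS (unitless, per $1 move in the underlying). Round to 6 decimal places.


d1 = 0.4898836055; d2 = 0.0395503956
phi(d1) = 0.3538325478; exp(-qT) = 1.0000000000; exp(-rT) = 0.9495662287
N(-d1) = 0.3121081324
Delta = -exp(-qT) * N(-d1) = -1.0000000000 * 0.3121081324 = -0.312108

Answer: Delta = -0.312108


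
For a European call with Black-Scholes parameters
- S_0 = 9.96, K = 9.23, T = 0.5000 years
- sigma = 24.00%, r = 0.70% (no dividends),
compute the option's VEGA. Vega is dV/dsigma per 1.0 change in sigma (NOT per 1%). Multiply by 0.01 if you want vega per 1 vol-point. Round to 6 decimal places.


d1 = 0.5540065140; d2 = 0.3843008865
phi(d1) = 0.3421862355; exp(-qT) = 1.0000000000; exp(-rT) = 0.9965061179
Vega = S * exp(-qT) * phi(d1) * sqrt(T) = 9.9600 * 1.0000000000 * 0.3421862355 * 0.7071067812 = 2.409944

Answer: Vega = 2.409944


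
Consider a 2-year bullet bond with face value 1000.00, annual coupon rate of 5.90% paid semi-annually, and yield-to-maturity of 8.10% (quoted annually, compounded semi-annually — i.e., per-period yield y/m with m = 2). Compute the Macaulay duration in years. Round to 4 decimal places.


Answer: Macaulay duration = 1.9137 years

Derivation:
Coupon per period c = face * coupon_rate / m = 29.500000
Periods per year m = 2; per-period yield y/m = 0.040500
Number of cashflows N = 4
Cashflows (t years, CF_t, discount factor 1/(1+y/m)^(m*t), PV):
  t = 0.5000: CF_t = 29.500000, DF = 0.961076, PV = 28.351754
  t = 1.0000: CF_t = 29.500000, DF = 0.923668, PV = 27.248202
  t = 1.5000: CF_t = 29.500000, DF = 0.887715, PV = 26.187604
  t = 2.0000: CF_t = 1029.500000, DF = 0.853162, PV = 878.330599
Price P = sum_t PV_t = 960.118158
Macaulay numerator sum_t t * PV_t:
  t * PV_t at t = 0.5000: 14.175877
  t * PV_t at t = 1.0000: 27.248202
  t * PV_t at t = 1.5000: 39.281406
  t * PV_t at t = 2.0000: 1756.661198
Macaulay duration D = (sum_t t * PV_t) / P = 1837.366682 / 960.118158 = 1.913688


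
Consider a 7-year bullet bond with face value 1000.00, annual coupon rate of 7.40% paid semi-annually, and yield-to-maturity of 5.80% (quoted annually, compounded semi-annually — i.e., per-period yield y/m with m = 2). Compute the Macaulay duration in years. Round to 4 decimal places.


Coupon per period c = face * coupon_rate / m = 37.000000
Periods per year m = 2; per-period yield y/m = 0.029000
Number of cashflows N = 14
Cashflows (t years, CF_t, discount factor 1/(1+y/m)^(m*t), PV):
  t = 0.5000: CF_t = 37.000000, DF = 0.971817, PV = 35.957240
  t = 1.0000: CF_t = 37.000000, DF = 0.944429, PV = 34.943868
  t = 1.5000: CF_t = 37.000000, DF = 0.917812, PV = 33.959055
  t = 2.0000: CF_t = 37.000000, DF = 0.891946, PV = 33.001997
  t = 2.5000: CF_t = 37.000000, DF = 0.866808, PV = 32.071912
  t = 3.0000: CF_t = 37.000000, DF = 0.842379, PV = 31.168039
  t = 3.5000: CF_t = 37.000000, DF = 0.818639, PV = 30.289639
  t = 4.0000: CF_t = 37.000000, DF = 0.795567, PV = 29.435995
  t = 4.5000: CF_t = 37.000000, DF = 0.773146, PV = 28.606409
  t = 5.0000: CF_t = 37.000000, DF = 0.751357, PV = 27.800204
  t = 5.5000: CF_t = 37.000000, DF = 0.730182, PV = 27.016719
  t = 6.0000: CF_t = 37.000000, DF = 0.709603, PV = 26.255315
  t = 6.5000: CF_t = 37.000000, DF = 0.689605, PV = 25.515369
  t = 7.0000: CF_t = 1037.000000, DF = 0.670170, PV = 694.965923
Price P = sum_t PV_t = 1090.987684
Macaulay numerator sum_t t * PV_t:
  t * PV_t at t = 0.5000: 17.978620
  t * PV_t at t = 1.0000: 34.943868
  t * PV_t at t = 1.5000: 50.938583
  t * PV_t at t = 2.0000: 66.003995
  t * PV_t at t = 2.5000: 80.179780
  t * PV_t at t = 3.0000: 93.504116
  t * PV_t at t = 3.5000: 106.013737
  t * PV_t at t = 4.0000: 117.743981
  t * PV_t at t = 4.5000: 128.728843
  t * PV_t at t = 5.0000: 139.001018
  t * PV_t at t = 5.5000: 148.591953
  t * PV_t at t = 6.0000: 157.531888
  t * PV_t at t = 6.5000: 165.849898
  t * PV_t at t = 7.0000: 4864.761459
Macaulay duration D = (sum_t t * PV_t) / P = 6171.771739 / 1090.987684 = 5.657050

Answer: Macaulay duration = 5.6570 years


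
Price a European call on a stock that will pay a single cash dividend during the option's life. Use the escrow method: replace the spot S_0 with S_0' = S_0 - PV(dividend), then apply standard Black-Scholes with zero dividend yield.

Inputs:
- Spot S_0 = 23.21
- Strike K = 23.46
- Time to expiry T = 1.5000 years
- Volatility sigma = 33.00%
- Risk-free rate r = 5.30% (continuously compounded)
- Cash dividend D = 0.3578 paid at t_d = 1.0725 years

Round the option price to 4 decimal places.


PV(D) = D * exp(-r * t_d) = 0.3578 * 0.94474285 = 0.33802899
S_0' = S_0 - PV(D) = 23.2100 - 0.33802899 = 22.87197101
d1 = (ln(S_0'/K) + (r + sigma^2/2)*T) / (sigma*sqrt(T)) = 0.33597682
d2 = d1 - sigma*sqrt(T) = -0.06818898
exp(-rT) = 0.92357802
N(d1) = 0.63155583; N(d2) = 0.47281760
C = S_0' * N(d1) - K * exp(-rT) * N(d2) = 22.87197101 * 0.63155583 - 23.4600 * 0.92357802 * 0.47281760 = 4.2003

Answer: Price = 4.2003


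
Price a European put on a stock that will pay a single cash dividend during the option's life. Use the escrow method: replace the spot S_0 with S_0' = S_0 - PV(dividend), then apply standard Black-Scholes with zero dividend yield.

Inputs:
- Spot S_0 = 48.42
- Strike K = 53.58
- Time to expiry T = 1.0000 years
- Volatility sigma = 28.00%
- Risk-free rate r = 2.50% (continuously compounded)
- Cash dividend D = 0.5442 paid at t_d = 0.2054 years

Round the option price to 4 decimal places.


PV(D) = D * exp(-r * t_d) = 0.5442 * 0.99487816 = 0.54141270
S_0' = S_0 - PV(D) = 48.4200 - 0.54141270 = 47.87858730
d1 = (ln(S_0'/K) + (r + sigma^2/2)*T) / (sigma*sqrt(T)) = -0.17252675
d2 = d1 - sigma*sqrt(T) = -0.45252675
exp(-rT) = 0.97530991
N(-d1) = 0.56848828; N(-d2) = 0.67455522
P = K * exp(-rT) * N(-d2) - S_0' * N(-d1) = 53.5800 * 0.97530991 * 0.67455522 - 47.87858730 * 0.56848828 = 8.0319

Answer: Price = 8.0319


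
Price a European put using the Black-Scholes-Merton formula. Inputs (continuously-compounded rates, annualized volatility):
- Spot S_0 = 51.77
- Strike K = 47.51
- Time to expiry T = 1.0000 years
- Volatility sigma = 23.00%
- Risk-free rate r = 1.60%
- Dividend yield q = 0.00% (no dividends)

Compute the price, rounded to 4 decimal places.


d1 = (ln(S/K) + (r - q + 0.5*sigma^2) * T) / (sigma * sqrt(T)) = 0.55791572
d2 = d1 - sigma * sqrt(T) = 0.32791572
exp(-rT) = 0.98412732; exp(-qT) = 1.00000000
P = K * exp(-rT) * N(-d2) - S_0 * exp(-qT) * N(-d1)
N(-d1) = 0.28845097; N(-d2) = 0.37148769
P = 47.5100 * 0.98412732 * 0.37148769 - 51.7700 * 1.00000000 * 0.28845097 = 2.4361

Answer: Price = 2.4361


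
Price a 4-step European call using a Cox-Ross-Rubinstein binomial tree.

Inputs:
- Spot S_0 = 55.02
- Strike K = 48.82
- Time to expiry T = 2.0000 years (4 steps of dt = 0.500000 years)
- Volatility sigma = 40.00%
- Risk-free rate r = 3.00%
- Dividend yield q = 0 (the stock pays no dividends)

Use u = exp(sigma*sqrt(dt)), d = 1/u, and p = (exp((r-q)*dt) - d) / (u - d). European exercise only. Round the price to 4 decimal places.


Answer: Price = V(0,0) = 16.4605

Derivation:
dt = T/N = 0.500000
u = exp(sigma*sqrt(dt)) = 1.326896; d = 1/u = 0.753638
p = (exp((r-q)*dt) - d) / (u - d) = 0.456120
Discount per step: exp(-r*dt) = 0.985112
Stock lattice S(k, i) with i counting down-moves:
  k=0: S(0,0) = 55.0200
  k=1: S(1,0) = 73.0058; S(1,1) = 41.4652
  k=2: S(2,0) = 96.8712; S(2,1) = 55.0200; S(2,2) = 31.2497
  k=3: S(3,0) = 128.5380; S(3,1) = 73.0058; S(3,2) = 41.4652; S(3,3) = 23.5510
  k=4: S(4,0) = 170.5567; S(4,1) = 96.8712; S(4,2) = 55.0200; S(4,3) = 31.2497; S(4,4) = 17.7489
Terminal payoffs V(N, i) = max(S_T - K, 0):
  V(4,0) = 121.736668; V(4,1) = 48.051192; V(4,2) = 6.200000; V(4,3) = 0.000000; V(4,4) = 0.000000
Backward induction: V(k, i) = exp(-r*dt) * [p * V(k+1, i) + (1-p) * V(k+1, i+1)].
  V(3,0) = exp(-r*dt) * [p*121.736668 + (1-p)*48.051192] = 80.444875
  V(3,1) = exp(-r*dt) * [p*48.051192 + (1-p)*6.200000] = 24.912677
  V(3,2) = exp(-r*dt) * [p*6.200000 + (1-p)*0.000000] = 2.785844
  V(3,3) = exp(-r*dt) * [p*0.000000 + (1-p)*0.000000] = 0.000000
  V(2,0) = exp(-r*dt) * [p*80.444875 + (1-p)*24.912677] = 49.494041
  V(2,1) = exp(-r*dt) * [p*24.912677 + (1-p)*2.785844] = 12.686611
  V(2,2) = exp(-r*dt) * [p*2.785844 + (1-p)*0.000000] = 1.251762
  V(1,0) = exp(-r*dt) * [p*49.494041 + (1-p)*12.686611] = 29.036403
  V(1,1) = exp(-r*dt) * [p*12.686611 + (1-p)*1.251762] = 6.371143
  V(0,0) = exp(-r*dt) * [p*29.036403 + (1-p)*6.371143] = 16.460464


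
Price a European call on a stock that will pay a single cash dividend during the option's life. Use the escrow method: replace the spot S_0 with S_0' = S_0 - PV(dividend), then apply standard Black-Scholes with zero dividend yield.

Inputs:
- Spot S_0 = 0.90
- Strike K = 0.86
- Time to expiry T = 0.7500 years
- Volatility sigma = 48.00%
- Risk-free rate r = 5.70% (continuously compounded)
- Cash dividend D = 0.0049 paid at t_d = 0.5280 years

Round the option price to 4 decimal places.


Answer: Price = 0.1799

Derivation:
PV(D) = D * exp(-r * t_d) = 0.0049 * 0.97035238 = 0.00475473
S_0' = S_0 - PV(D) = 0.9000 - 0.00475473 = 0.89524527
d1 = (ln(S_0'/K) + (r + sigma^2/2)*T) / (sigma*sqrt(T)) = 0.40730940
d2 = d1 - sigma*sqrt(T) = -0.00838279
exp(-rT) = 0.95815090
N(d1) = 0.65810962; N(d2) = 0.49665579
C = S_0' * N(d1) - K * exp(-rT) * N(d2) = 0.89524527 * 0.65810962 - 0.8600 * 0.95815090 * 0.49665579 = 0.1799


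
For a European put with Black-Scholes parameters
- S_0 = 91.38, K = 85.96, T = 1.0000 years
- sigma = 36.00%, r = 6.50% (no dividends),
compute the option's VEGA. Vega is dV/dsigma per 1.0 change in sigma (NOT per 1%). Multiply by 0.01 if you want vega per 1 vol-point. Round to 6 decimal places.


Answer: Vega = 31.671752

Derivation:
d1 = 0.5304015677; d2 = 0.1704015677
phi(d1) = 0.3465939197; exp(-qT) = 1.0000000000; exp(-rT) = 0.9370674634
Vega = S * exp(-qT) * phi(d1) * sqrt(T) = 91.3800 * 1.0000000000 * 0.3465939197 * 1.0000000000 = 31.671752


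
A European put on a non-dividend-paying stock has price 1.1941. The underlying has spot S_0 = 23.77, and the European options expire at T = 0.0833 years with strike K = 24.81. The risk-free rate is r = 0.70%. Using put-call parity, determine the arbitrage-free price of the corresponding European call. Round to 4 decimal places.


Answer: Call price = 0.1686

Derivation:
Put-call parity: C - P = S_0 * exp(-qT) - K * exp(-rT).
S_0 * exp(-qT) = 23.7700 * 1.00000000 = 23.77000000
K * exp(-rT) = 24.8100 * 0.99941707 = 24.79553751
C = P + S*exp(-qT) - K*exp(-rT)
C = 1.1941 + 23.77000000 - 24.79553751 = 0.1686


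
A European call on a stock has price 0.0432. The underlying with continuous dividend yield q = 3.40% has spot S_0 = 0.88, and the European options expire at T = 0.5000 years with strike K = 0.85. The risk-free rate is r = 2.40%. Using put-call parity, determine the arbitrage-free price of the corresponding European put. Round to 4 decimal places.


Answer: Put price = 0.0179

Derivation:
Put-call parity: C - P = S_0 * exp(-qT) - K * exp(-rT).
S_0 * exp(-qT) = 0.8800 * 0.98314368 = 0.86516644
K * exp(-rT) = 0.8500 * 0.98807171 = 0.83986096
P = C - S*exp(-qT) + K*exp(-rT)
P = 0.0432 - 0.86516644 + 0.83986096 = 0.0179


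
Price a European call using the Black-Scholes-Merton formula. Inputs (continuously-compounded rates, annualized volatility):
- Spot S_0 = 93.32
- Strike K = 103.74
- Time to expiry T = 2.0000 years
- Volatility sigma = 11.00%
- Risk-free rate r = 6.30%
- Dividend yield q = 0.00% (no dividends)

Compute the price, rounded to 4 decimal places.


d1 = (ln(S/K) + (r - q + 0.5*sigma^2) * T) / (sigma * sqrt(T)) = 0.20728950
d2 = d1 - sigma * sqrt(T) = 0.05172601
exp(-rT) = 0.88161485; exp(-qT) = 1.00000000
C = S_0 * exp(-qT) * N(d1) - K * exp(-rT) * N(d2)
N(d1) = 0.58210811; N(d2) = 0.52062649
C = 93.3200 * 1.00000000 * 0.58210811 - 103.7400 * 0.88161485 * 0.52062649 = 6.7065

Answer: Price = 6.7065


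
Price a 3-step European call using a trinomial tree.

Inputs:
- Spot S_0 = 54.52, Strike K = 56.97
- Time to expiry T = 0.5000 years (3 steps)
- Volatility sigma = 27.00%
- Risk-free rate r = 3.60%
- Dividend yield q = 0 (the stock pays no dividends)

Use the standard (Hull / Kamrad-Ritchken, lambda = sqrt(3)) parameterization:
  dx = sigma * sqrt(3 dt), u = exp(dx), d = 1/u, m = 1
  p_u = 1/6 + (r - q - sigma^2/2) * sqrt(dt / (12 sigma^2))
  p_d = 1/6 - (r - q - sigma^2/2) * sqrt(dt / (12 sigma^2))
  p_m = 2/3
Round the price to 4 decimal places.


Answer: Price = V(0,0) = 3.5155

Derivation:
dt = T/N = 0.166667; dx = sigma*sqrt(3*dt) = 0.190919
u = exp(dx) = 1.210361; d = 1/u = 0.826200
p_u = 0.166470, p_m = 0.666667, p_d = 0.166863
Discount per step: exp(-r*dt) = 0.994018
Stock lattice S(k, j) with j the centered position index:
  k=0: S(0,+0) = 54.5200
  k=1: S(1,-1) = 45.0444; S(1,+0) = 54.5200; S(1,+1) = 65.9889
  k=2: S(2,-2) = 37.2157; S(2,-1) = 45.0444; S(2,+0) = 54.5200; S(2,+1) = 65.9889; S(2,+2) = 79.8704
  k=3: S(3,-3) = 30.7476; S(3,-2) = 37.2157; S(3,-1) = 45.0444; S(3,+0) = 54.5200; S(3,+1) = 65.9889; S(3,+2) = 79.8704; S(3,+3) = 96.6720
Terminal payoffs V(N, j) = max(S_T - K, 0):
  V(3,-3) = 0.000000; V(3,-2) = 0.000000; V(3,-1) = 0.000000; V(3,+0) = 0.000000; V(3,+1) = 9.018893; V(3,+2) = 22.900396; V(3,+3) = 39.702028
Backward induction: V(k, j) = exp(-r*dt) * [p_u * V(k+1, j+1) + p_m * V(k+1, j) + p_d * V(k+1, j-1)]
  V(2,-2) = exp(-r*dt) * [p_u*0.000000 + p_m*0.000000 + p_d*0.000000] = 0.000000
  V(2,-1) = exp(-r*dt) * [p_u*0.000000 + p_m*0.000000 + p_d*0.000000] = 0.000000
  V(2,+0) = exp(-r*dt) * [p_u*9.018893 + p_m*0.000000 + p_d*0.000000] = 1.492396
  V(2,+1) = exp(-r*dt) * [p_u*22.900396 + p_m*9.018893 + p_d*0.000000] = 9.766057
  V(2,+2) = exp(-r*dt) * [p_u*39.702028 + p_m*22.900396 + p_d*9.018893] = 23.241191
  V(1,-1) = exp(-r*dt) * [p_u*1.492396 + p_m*0.000000 + p_d*0.000000] = 0.246953
  V(1,+0) = exp(-r*dt) * [p_u*9.766057 + p_m*1.492396 + p_d*0.000000] = 2.605012
  V(1,+1) = exp(-r*dt) * [p_u*23.241191 + p_m*9.766057 + p_d*1.492396] = 10.565116
  V(0,+0) = exp(-r*dt) * [p_u*10.565116 + p_m*2.605012 + p_d*0.246953] = 3.515503


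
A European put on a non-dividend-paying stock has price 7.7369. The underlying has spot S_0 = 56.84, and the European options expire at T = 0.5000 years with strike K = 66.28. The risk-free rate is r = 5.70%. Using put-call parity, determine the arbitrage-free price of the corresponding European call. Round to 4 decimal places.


Put-call parity: C - P = S_0 * exp(-qT) - K * exp(-rT).
S_0 * exp(-qT) = 56.8400 * 1.00000000 = 56.84000000
K * exp(-rT) = 66.2800 * 0.97190229 = 64.41768406
C = P + S*exp(-qT) - K*exp(-rT)
C = 7.7369 + 56.84000000 - 64.41768406 = 0.1592

Answer: Call price = 0.1592


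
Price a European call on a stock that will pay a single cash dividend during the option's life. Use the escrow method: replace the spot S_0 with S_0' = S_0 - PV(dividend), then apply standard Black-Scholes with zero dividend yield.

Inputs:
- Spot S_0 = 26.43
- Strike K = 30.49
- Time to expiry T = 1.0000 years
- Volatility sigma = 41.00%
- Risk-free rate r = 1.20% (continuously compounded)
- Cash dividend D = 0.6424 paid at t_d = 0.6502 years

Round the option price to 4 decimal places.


PV(D) = D * exp(-r * t_d) = 0.6424 * 0.99222796 = 0.63740724
S_0' = S_0 - PV(D) = 26.4300 - 0.63740724 = 25.79259276
d1 = (ln(S_0'/K) + (r + sigma^2/2)*T) / (sigma*sqrt(T)) = -0.17380832
d2 = d1 - sigma*sqrt(T) = -0.58380832
exp(-rT) = 0.98807171
N(d1) = 0.43100805; N(d2) = 0.27967464
C = S_0' * N(d1) - K * exp(-rT) * N(d2) = 25.79259276 * 0.43100805 - 30.4900 * 0.98807171 * 0.27967464 = 2.6913

Answer: Price = 2.6913


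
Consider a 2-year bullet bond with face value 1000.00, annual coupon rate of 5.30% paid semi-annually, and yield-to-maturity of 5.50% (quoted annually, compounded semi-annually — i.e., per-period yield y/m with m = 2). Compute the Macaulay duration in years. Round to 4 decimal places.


Coupon per period c = face * coupon_rate / m = 26.500000
Periods per year m = 2; per-period yield y/m = 0.027500
Number of cashflows N = 4
Cashflows (t years, CF_t, discount factor 1/(1+y/m)^(m*t), PV):
  t = 0.5000: CF_t = 26.500000, DF = 0.973236, PV = 25.790754
  t = 1.0000: CF_t = 26.500000, DF = 0.947188, PV = 25.100491
  t = 1.5000: CF_t = 26.500000, DF = 0.921838, PV = 24.428701
  t = 2.0000: CF_t = 1026.500000, DF = 0.897166, PV = 920.940626
Price P = sum_t PV_t = 996.260572
Macaulay numerator sum_t t * PV_t:
  t * PV_t at t = 0.5000: 12.895377
  t * PV_t at t = 1.0000: 25.100491
  t * PV_t at t = 1.5000: 36.643052
  t * PV_t at t = 2.0000: 1841.881251
Macaulay duration D = (sum_t t * PV_t) / P = 1916.520171 / 996.260572 = 1.923714

Answer: Macaulay duration = 1.9237 years


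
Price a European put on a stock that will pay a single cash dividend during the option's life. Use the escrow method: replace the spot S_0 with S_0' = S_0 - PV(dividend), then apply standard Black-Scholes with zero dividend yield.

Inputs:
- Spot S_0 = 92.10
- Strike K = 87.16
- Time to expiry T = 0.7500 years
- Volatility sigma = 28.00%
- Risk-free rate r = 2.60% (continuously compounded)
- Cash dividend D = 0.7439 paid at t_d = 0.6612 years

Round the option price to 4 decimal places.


PV(D) = D * exp(-r * t_d) = 0.7439 * 0.98295573 = 0.73122076
S_0' = S_0 - PV(D) = 92.1000 - 0.73122076 = 91.36877924
d1 = (ln(S_0'/K) + (r + sigma^2/2)*T) / (sigma*sqrt(T)) = 0.39613786
d2 = d1 - sigma*sqrt(T) = 0.15365075
exp(-rT) = 0.98068890
N(-d1) = 0.34600166; N(-d2) = 0.43894256
P = K * exp(-rT) * N(-d2) - S_0' * N(-d1) = 87.1600 * 0.98068890 * 0.43894256 - 91.36877924 * 0.34600166 = 5.9057

Answer: Price = 5.9057


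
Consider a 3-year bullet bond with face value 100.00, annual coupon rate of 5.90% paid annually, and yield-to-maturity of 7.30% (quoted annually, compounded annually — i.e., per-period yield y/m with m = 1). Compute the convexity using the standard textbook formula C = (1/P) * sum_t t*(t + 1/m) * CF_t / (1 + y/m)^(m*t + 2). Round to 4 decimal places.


Answer: Convexity = 9.6499

Derivation:
Coupon per period c = face * coupon_rate / m = 5.900000
Periods per year m = 1; per-period yield y/m = 0.073000
Number of cashflows N = 3
Cashflows (t years, CF_t, discount factor 1/(1+y/m)^(m*t), PV):
  t = 1.0000: CF_t = 5.900000, DF = 0.931966, PV = 5.498602
  t = 2.0000: CF_t = 5.900000, DF = 0.868561, PV = 5.124513
  t = 3.0000: CF_t = 105.900000, DF = 0.809470, PV = 85.722888
Price P = sum_t PV_t = 96.346003
Convexity numerator sum_t t*(t + 1/m) * CF_t / (1+y/m)^(m*t + 2):
  t = 1.0000: term = 9.551748
  t = 2.0000: term = 26.705725
  t = 3.0000: term = 893.467164
Convexity = (1/P) * sum = 929.724637 / 96.346003 = 9.649852


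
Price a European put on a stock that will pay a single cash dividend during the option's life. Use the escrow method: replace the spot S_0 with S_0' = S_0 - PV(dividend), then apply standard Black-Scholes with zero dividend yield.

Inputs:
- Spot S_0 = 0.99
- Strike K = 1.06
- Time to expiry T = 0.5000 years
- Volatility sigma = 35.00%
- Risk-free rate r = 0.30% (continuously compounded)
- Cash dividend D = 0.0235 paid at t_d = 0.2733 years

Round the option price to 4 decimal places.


PV(D) = D * exp(-r * t_d) = 0.0235 * 0.99918044 = 0.02348074
S_0' = S_0 - PV(D) = 0.9900 - 0.02348074 = 0.96651926
d1 = (ln(S_0'/K) + (r + sigma^2/2)*T) / (sigma*sqrt(T)) = -0.24323650
d2 = d1 - sigma*sqrt(T) = -0.49072387
exp(-rT) = 0.99850112
N(-d1) = 0.59608890; N(-d2) = 0.68818912
P = K * exp(-rT) * N(-d2) - S_0' * N(-d1) = 1.0600 * 0.99850112 * 0.68818912 - 0.96651926 * 0.59608890 = 0.1523

Answer: Price = 0.1523


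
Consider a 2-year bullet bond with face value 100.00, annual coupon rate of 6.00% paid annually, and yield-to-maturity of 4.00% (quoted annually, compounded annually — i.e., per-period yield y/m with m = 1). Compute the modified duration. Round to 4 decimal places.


Answer: Modified duration = 1.8696

Derivation:
Coupon per period c = face * coupon_rate / m = 6.000000
Periods per year m = 1; per-period yield y/m = 0.040000
Number of cashflows N = 2
Cashflows (t years, CF_t, discount factor 1/(1+y/m)^(m*t), PV):
  t = 1.0000: CF_t = 6.000000, DF = 0.961538, PV = 5.769231
  t = 2.0000: CF_t = 106.000000, DF = 0.924556, PV = 98.002959
Price P = sum_t PV_t = 103.772189
First compute Macaulay numerator sum_t t * PV_t:
  t * PV_t at t = 1.0000: 5.769231
  t * PV_t at t = 2.0000: 196.005917
Macaulay duration D = 201.775148 / 103.772189 = 1.944405
Modified duration = D / (1 + y/m) = 1.944405 / (1 + 0.040000) = 1.869620


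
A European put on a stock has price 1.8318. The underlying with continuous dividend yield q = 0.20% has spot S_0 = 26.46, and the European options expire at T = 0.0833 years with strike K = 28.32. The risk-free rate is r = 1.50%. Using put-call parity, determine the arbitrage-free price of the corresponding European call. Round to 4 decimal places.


Put-call parity: C - P = S_0 * exp(-qT) - K * exp(-rT).
S_0 * exp(-qT) = 26.4600 * 0.99983341 = 26.45559213
K * exp(-rT) = 28.3200 * 0.99875128 = 28.28463626
C = P + S*exp(-qT) - K*exp(-rT)
C = 1.8318 + 26.45559213 - 28.28463626 = 0.0028

Answer: Call price = 0.0028


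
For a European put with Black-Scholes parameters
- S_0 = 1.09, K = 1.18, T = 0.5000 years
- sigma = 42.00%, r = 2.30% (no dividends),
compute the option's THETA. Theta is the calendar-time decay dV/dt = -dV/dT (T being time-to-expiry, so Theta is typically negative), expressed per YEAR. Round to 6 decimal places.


Answer: Theta = -0.111376

Derivation:
d1 = -0.0799257686; d2 = -0.3769106167
phi(d1) = 0.3976700660; exp(-qT) = 1.0000000000; exp(-rT) = 0.9885658722
Theta = -S*exp(-qT)*phi(d1)*sigma/(2*sqrt(T)) + r*K*exp(-rT)*N(-d2) - q*S*exp(-qT)*N(-d1)
N(-d1) = 0.5318518525; N(-d2) = 0.6468799843; sqrt(T) = 0.7071067812
Term 1 = -1.0900 * 1.0000000000 * 0.3976700660 * 0.4200 / (2 * 0.7071067812) = -0.1287311627
Term 2 = 0.0230 * 1.1800 * 0.9885658722 * 0.6468799843 = 0.0173555815
Term 3 = 0 (no dividend yield, q = 0)
Theta = -0.1287311627 + (0.0173555815) + (0.0000000000) = -0.111376


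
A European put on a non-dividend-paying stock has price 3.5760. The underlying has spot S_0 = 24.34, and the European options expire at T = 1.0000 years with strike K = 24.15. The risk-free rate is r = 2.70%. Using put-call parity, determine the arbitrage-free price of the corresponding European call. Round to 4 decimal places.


Answer: Call price = 4.4093

Derivation:
Put-call parity: C - P = S_0 * exp(-qT) - K * exp(-rT).
S_0 * exp(-qT) = 24.3400 * 1.00000000 = 24.34000000
K * exp(-rT) = 24.1500 * 0.97336124 = 23.50667398
C = P + S*exp(-qT) - K*exp(-rT)
C = 3.5760 + 24.34000000 - 23.50667398 = 4.4093


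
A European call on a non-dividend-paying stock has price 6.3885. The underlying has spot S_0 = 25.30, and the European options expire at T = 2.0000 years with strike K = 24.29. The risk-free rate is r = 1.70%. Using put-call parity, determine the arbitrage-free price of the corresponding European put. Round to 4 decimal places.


Put-call parity: C - P = S_0 * exp(-qT) - K * exp(-rT).
S_0 * exp(-qT) = 25.3000 * 1.00000000 = 25.30000000
K * exp(-rT) = 24.2900 * 0.96657150 = 23.47802185
P = C - S*exp(-qT) + K*exp(-rT)
P = 6.3885 - 25.30000000 + 23.47802185 = 4.5665

Answer: Put price = 4.5665


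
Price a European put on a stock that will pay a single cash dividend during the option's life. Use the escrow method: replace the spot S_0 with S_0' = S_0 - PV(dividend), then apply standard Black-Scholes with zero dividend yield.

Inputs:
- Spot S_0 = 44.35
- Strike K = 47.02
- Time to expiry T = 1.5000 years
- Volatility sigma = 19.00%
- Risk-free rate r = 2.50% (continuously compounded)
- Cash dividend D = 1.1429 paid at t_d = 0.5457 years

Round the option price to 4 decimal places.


Answer: Price = 5.2146

Derivation:
PV(D) = D * exp(-r * t_d) = 1.1429 * 0.98645014 = 1.12741386
S_0' = S_0 - PV(D) = 44.3500 - 1.12741386 = 43.22258614
d1 = (ln(S_0'/K) + (r + sigma^2/2)*T) / (sigma*sqrt(T)) = -0.08437786
d2 = d1 - sigma*sqrt(T) = -0.31707939
exp(-rT) = 0.96319442
N(-d1) = 0.53362200; N(-d2) = 0.62440832
P = K * exp(-rT) * N(-d2) - S_0' * N(-d1) = 47.0200 * 0.96319442 * 0.62440832 - 43.22258614 * 0.53362200 = 5.2146


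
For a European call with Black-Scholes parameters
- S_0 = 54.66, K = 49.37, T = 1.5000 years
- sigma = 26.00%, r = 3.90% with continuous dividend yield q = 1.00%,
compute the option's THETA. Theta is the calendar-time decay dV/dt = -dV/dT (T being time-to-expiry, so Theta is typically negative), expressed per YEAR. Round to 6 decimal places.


Answer: Theta = -2.613250

Derivation:
d1 = 0.6154789798; d2 = 0.2970453132
phi(d1) = 0.3301045949; exp(-qT) = 0.9851119396; exp(-rT) = 0.9431782404
Theta = -S*exp(-qT)*phi(d1)*sigma/(2*sqrt(T)) - r*K*exp(-rT)*N(d2) + q*S*exp(-qT)*N(d1)
N(d1) = 0.7308807765; N(d2) = 0.6167840427; sqrt(T) = 1.2247448714
Term 1 = -54.6600 * 0.9851119396 * 0.3301045949 * 0.2600 / (2 * 1.2247448714) = -1.8867071811
Term 2 = -0.0390 * 49.3700 * 0.9431782404 * 0.6167840427 = -1.1200944266
Term 3 = 0.0100 * 54.6600 * 0.9851119396 * 0.7308807765 = 0.3935516608
Theta = -1.8867071811 + (-1.1200944266) + (0.3935516608) = -2.613250


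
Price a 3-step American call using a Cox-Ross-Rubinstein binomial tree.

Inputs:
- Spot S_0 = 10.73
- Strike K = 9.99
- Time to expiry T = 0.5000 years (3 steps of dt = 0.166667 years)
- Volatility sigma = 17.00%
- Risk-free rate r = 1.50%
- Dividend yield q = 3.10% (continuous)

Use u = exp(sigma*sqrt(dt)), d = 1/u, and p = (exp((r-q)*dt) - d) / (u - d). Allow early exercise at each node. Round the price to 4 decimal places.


Answer: Price = V(0,0) = 0.8845

Derivation:
dt = T/N = 0.166667
u = exp(sigma*sqrt(dt)) = 1.071867; d = 1/u = 0.932951
p = (exp((r-q)*dt) - d) / (u - d) = 0.463486
Discount per step: exp(-r*dt) = 0.997503
Stock lattice S(k, i) with i counting down-moves:
  k=0: S(0,0) = 10.7300
  k=1: S(1,0) = 11.5011; S(1,1) = 10.0106
  k=2: S(2,0) = 12.3277; S(2,1) = 10.7300; S(2,2) = 9.3394
  k=3: S(3,0) = 13.2136; S(3,1) = 11.5011; S(3,2) = 10.0106; S(3,3) = 8.7132
Terminal payoffs V(N, i) = max(S_T - K, 0):
  V(3,0) = 3.223647; V(3,1) = 1.511135; V(3,2) = 0.020568; V(3,3) = 0.000000
Backward induction: V(k, i) = exp(-r*dt) * [p * V(k+1, i) + (1-p) * V(k+1, i+1)]; then take max(V_cont, immediate exercise) for American.
  V(2,0) = exp(-r*dt) * [p*3.223647 + (1-p)*1.511135] = 2.299105; exercise = 2.337690; V(2,0) = max -> 2.337690
  V(2,1) = exp(-r*dt) * [p*1.511135 + (1-p)*0.020568] = 0.709648; exercise = 0.740000; V(2,1) = max -> 0.740000
  V(2,2) = exp(-r*dt) * [p*0.020568 + (1-p)*0.000000] = 0.009509; exercise = 0.000000; V(2,2) = max -> 0.009509
  V(1,0) = exp(-r*dt) * [p*2.337690 + (1-p)*0.740000] = 1.476810; exercise = 1.511135; V(1,0) = max -> 1.511135
  V(1,1) = exp(-r*dt) * [p*0.740000 + (1-p)*0.009509] = 0.347212; exercise = 0.020568; V(1,1) = max -> 0.347212
  V(0,0) = exp(-r*dt) * [p*1.511135 + (1-p)*0.347212] = 0.884460; exercise = 0.740000; V(0,0) = max -> 0.884460


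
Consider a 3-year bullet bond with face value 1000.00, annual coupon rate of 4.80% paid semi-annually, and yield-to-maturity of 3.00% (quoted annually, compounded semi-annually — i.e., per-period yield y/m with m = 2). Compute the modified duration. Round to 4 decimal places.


Answer: Modified duration = 2.7927

Derivation:
Coupon per period c = face * coupon_rate / m = 24.000000
Periods per year m = 2; per-period yield y/m = 0.015000
Number of cashflows N = 6
Cashflows (t years, CF_t, discount factor 1/(1+y/m)^(m*t), PV):
  t = 0.5000: CF_t = 24.000000, DF = 0.985222, PV = 23.645320
  t = 1.0000: CF_t = 24.000000, DF = 0.970662, PV = 23.295882
  t = 1.5000: CF_t = 24.000000, DF = 0.956317, PV = 22.951608
  t = 2.0000: CF_t = 24.000000, DF = 0.942184, PV = 22.612422
  t = 2.5000: CF_t = 24.000000, DF = 0.928260, PV = 22.278248
  t = 3.0000: CF_t = 1024.000000, DF = 0.914542, PV = 936.491205
Price P = sum_t PV_t = 1051.274684
First compute Macaulay numerator sum_t t * PV_t:
  t * PV_t at t = 0.5000: 11.822660
  t * PV_t at t = 1.0000: 23.295882
  t * PV_t at t = 1.5000: 34.427412
  t * PV_t at t = 2.0000: 45.224843
  t * PV_t at t = 2.5000: 55.695620
  t * PV_t at t = 3.0000: 2809.473615
Macaulay duration D = 2979.940032 / 1051.274684 = 2.834597
Modified duration = D / (1 + y/m) = 2.834597 / (1 + 0.015000) = 2.792706


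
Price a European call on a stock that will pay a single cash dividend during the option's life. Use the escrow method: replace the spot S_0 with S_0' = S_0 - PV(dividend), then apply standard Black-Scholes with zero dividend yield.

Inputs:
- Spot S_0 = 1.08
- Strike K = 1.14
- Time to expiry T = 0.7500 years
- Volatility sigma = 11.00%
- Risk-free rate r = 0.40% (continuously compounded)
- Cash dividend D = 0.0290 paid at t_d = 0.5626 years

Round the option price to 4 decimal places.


Answer: Price = 0.0120

Derivation:
PV(D) = D * exp(-r * t_d) = 0.0290 * 0.99775213 = 0.02893481
S_0' = S_0 - PV(D) = 1.0800 - 0.02893481 = 1.05106519
d1 = (ln(S_0'/K) + (r + sigma^2/2)*T) / (sigma*sqrt(T)) = -0.77350920
d2 = d1 - sigma*sqrt(T) = -0.86877199
exp(-rT) = 0.99700450
N(d1) = 0.21961054; N(d2) = 0.19248593
C = S_0' * N(d1) - K * exp(-rT) * N(d2) = 1.05106519 * 0.21961054 - 1.1400 * 0.99700450 * 0.19248593 = 0.0120


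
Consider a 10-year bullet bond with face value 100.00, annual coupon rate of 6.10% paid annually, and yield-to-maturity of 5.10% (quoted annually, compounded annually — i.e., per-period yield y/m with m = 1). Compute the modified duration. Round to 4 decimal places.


Coupon per period c = face * coupon_rate / m = 6.100000
Periods per year m = 1; per-period yield y/m = 0.051000
Number of cashflows N = 10
Cashflows (t years, CF_t, discount factor 1/(1+y/m)^(m*t), PV):
  t = 1.0000: CF_t = 6.100000, DF = 0.951475, PV = 5.803996
  t = 2.0000: CF_t = 6.100000, DF = 0.905304, PV = 5.522356
  t = 3.0000: CF_t = 6.100000, DF = 0.861374, PV = 5.254383
  t = 4.0000: CF_t = 6.100000, DF = 0.819576, PV = 4.999412
  t = 5.0000: CF_t = 6.100000, DF = 0.779806, PV = 4.756815
  t = 6.0000: CF_t = 6.100000, DF = 0.741965, PV = 4.525989
  t = 7.0000: CF_t = 6.100000, DF = 0.705961, PV = 4.306365
  t = 8.0000: CF_t = 6.100000, DF = 0.671705, PV = 4.097398
  t = 9.0000: CF_t = 6.100000, DF = 0.639110, PV = 3.898570
  t = 10.0000: CF_t = 106.100000, DF = 0.608097, PV = 64.519089
Price P = sum_t PV_t = 107.684373
First compute Macaulay numerator sum_t t * PV_t:
  t * PV_t at t = 1.0000: 5.803996
  t * PV_t at t = 2.0000: 11.044712
  t * PV_t at t = 3.0000: 15.763148
  t * PV_t at t = 4.0000: 19.997650
  t * PV_t at t = 5.0000: 23.784075
  t * PV_t at t = 6.0000: 27.155937
  t * PV_t at t = 7.0000: 30.144554
  t * PV_t at t = 8.0000: 32.779181
  t * PV_t at t = 9.0000: 35.087134
  t * PV_t at t = 10.0000: 645.190886
Macaulay duration D = 846.751272 / 107.684373 = 7.863270
Modified duration = D / (1 + y/m) = 7.863270 / (1 + 0.051000) = 7.481703

Answer: Modified duration = 7.4817
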